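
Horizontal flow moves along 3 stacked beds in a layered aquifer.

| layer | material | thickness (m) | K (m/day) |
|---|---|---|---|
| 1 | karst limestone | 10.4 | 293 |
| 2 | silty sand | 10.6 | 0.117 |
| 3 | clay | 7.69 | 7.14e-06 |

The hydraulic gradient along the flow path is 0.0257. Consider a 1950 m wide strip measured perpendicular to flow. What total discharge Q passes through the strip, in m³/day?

Flow is parallel to layering, so each bed carries its own Darcy discharge and the transmissivities add.
Σ(K_i·b_i) = 293×10.4 + 0.117×10.6 + 7.14e-06×7.69 = 3048 m²/day.
Hydraulic gradient i = 0.0257.
Q = Σ(K_i·b_i) · W · i = 3048 × 1950 × 0.02570 = 1.528e+05 m³/day.

153000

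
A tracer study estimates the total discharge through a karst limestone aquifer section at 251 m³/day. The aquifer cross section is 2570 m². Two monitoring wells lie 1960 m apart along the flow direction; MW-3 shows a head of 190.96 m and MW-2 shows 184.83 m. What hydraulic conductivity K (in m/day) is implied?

Hydraulic gradient i = (190.96 − 184.83) / 1960 = 6.13 / 1960 = 0.003128.
From Q = K·A·i, K = Q / (A·i) = 251 / (2570 × 0.003128) = 31.23 m/day.

31.2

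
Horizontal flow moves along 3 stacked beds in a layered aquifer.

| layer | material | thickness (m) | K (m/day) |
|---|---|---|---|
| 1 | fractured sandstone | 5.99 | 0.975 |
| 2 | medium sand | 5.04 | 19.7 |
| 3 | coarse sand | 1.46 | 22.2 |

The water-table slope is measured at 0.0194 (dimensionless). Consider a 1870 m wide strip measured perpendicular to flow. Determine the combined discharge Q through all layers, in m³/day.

4990

Flow is parallel to layering, so each bed carries its own Darcy discharge and the transmissivities add.
Σ(K_i·b_i) = 0.975×5.99 + 19.7×5.04 + 22.2×1.46 = 137.5 m²/day.
Hydraulic gradient i = 0.0194.
Q = Σ(K_i·b_i) · W · i = 137.5 × 1870 × 0.01940 = 4990 m³/day.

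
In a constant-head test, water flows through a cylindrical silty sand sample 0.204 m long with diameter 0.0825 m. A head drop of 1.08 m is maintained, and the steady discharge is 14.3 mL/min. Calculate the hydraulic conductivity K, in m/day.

Cross-sectional area A = π·(d/2)² = π × (0.0825/2)² = 0.005346 m².
Convert discharge: 14.3 mL/min = 2.383e-07 m³/s.
Darcy's law rearranged: K = Q·L / (A·Δh) = 2.383e-07 × 0.204 / (0.005346 × 1.08) = 8.422e-06 m/s = 0.7276 m/day.

0.728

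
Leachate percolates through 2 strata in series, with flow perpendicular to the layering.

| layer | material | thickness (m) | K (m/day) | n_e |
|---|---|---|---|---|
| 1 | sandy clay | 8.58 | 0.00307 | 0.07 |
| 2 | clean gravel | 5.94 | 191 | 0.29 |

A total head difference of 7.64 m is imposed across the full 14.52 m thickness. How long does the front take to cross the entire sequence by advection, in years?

2.33

With flow normal to the layers, continuity requires the same specific discharge q through every layer.
Σ(b_i/K_i) = 8.58/0.00307 + 5.94/191 = 2795 d.
q = Δh / Σ(b_i/K_i) = 7.64 / 2795 = 0.002734 m/day.
In each layer the seepage velocity is v_i = q/n_i, so the layer transit time is t_i = b_i·n_i / q:
  layer 1 (sandy clay): t_1 = 8.58 × 0.07 / 0.002734 = 219.7 d
  layer 2 (clean gravel): t_2 = 5.94 × 0.29 / 0.002734 = 630.2 d
Total t = Σ t_i = 849.9 days = 2.327 years.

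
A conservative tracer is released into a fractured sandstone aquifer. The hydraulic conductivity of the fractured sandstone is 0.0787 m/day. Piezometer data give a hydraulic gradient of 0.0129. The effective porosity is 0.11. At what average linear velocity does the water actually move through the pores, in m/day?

0.00923

Hydraulic gradient i = 0.0129.
Darcy flux q = K · i = 0.07870 × 0.01290 = 0.001015 m/day.
Seepage velocity v = q / n_e = 0.001015 / 0.11 = 0.009229 m/day.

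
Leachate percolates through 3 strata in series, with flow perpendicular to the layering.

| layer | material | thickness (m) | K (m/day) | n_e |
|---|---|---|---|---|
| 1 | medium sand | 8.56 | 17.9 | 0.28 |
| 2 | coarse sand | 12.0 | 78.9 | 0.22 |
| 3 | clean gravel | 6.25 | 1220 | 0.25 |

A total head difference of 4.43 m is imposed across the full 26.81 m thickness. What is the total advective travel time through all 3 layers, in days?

0.947

With flow normal to the layers, continuity requires the same specific discharge q through every layer.
Σ(b_i/K_i) = 8.56/17.9 + 12.0/78.9 + 6.25/1220 = 0.6354 d.
q = Δh / Σ(b_i/K_i) = 4.43 / 0.6354 = 6.972 m/day.
In each layer the seepage velocity is v_i = q/n_i, so the layer transit time is t_i = b_i·n_i / q:
  layer 1 (medium sand): t_1 = 8.56 × 0.28 / 6.972 = 0.3438 d
  layer 2 (coarse sand): t_2 = 12.0 × 0.22 / 6.972 = 0.3787 d
  layer 3 (clean gravel): t_3 = 6.25 × 0.25 / 6.972 = 0.2241 d
Total t = Σ t_i = 0.9466 days.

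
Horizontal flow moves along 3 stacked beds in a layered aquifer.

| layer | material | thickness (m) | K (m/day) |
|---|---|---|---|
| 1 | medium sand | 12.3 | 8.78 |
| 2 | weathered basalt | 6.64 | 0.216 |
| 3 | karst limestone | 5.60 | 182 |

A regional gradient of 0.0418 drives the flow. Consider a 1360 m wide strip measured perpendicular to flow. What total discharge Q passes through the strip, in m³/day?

64200

Flow is parallel to layering, so each bed carries its own Darcy discharge and the transmissivities add.
Σ(K_i·b_i) = 8.78×12.3 + 0.216×6.64 + 182×5.60 = 1129 m²/day.
Hydraulic gradient i = 0.0418.
Q = Σ(K_i·b_i) · W · i = 1129 × 1360 × 0.04180 = 64160 m³/day.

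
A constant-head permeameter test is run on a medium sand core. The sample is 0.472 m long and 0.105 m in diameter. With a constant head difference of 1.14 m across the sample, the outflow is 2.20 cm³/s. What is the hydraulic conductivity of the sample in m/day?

Cross-sectional area A = π·(d/2)² = π × (0.105/2)² = 0.008659 m².
Convert discharge: 2.20 cm³/s = 2.200e-06 m³/s.
Darcy's law rearranged: K = Q·L / (A·Δh) = 2.200e-06 × 0.472 / (0.008659 × 1.14) = 0.0001052 m/s = 9.089 m/day.

9.09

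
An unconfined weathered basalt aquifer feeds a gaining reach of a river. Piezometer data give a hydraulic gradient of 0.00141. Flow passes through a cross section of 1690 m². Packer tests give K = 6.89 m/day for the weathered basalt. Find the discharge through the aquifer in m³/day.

16.4

Hydraulic gradient i = 0.00141.
Darcy's law: Q = K · A · i = 6.890 × 1690 × 0.001410 = 16.42 m³/day.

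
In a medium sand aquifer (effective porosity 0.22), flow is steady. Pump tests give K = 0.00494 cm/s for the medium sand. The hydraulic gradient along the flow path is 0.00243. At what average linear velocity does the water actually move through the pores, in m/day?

Convert K: 0.00494 cm/s × 864 = 4.268 m/day.
Hydraulic gradient i = 0.00243.
Darcy flux q = K · i = 4.268 × 0.002430 = 0.01037 m/day.
Seepage velocity v = q / n_e = 0.01037 / 0.22 = 0.04714 m/day.

0.0471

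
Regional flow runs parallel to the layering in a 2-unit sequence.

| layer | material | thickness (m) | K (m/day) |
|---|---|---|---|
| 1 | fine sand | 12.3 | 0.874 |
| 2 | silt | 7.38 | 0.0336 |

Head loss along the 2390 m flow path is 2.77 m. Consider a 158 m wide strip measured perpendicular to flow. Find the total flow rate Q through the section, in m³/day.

Flow is parallel to layering, so each bed carries its own Darcy discharge and the transmissivities add.
Σ(K_i·b_i) = 0.874×12.3 + 0.0336×7.38 = 11.00 m²/day.
Hydraulic gradient i = Δh / L = 2.77 / 2390 = 0.001159.
Q = Σ(K_i·b_i) · W · i = 11.00 × 158 × 0.001159 = 2.014 m³/day.

2.01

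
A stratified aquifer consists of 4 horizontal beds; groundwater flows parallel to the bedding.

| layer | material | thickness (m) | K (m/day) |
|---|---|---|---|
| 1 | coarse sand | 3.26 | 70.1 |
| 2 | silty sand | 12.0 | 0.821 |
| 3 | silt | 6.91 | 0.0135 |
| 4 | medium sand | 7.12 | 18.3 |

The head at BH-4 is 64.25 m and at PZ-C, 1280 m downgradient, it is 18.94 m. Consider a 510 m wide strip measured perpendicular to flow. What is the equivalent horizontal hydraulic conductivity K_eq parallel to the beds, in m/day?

Flow is parallel to layering, so each bed carries its own Darcy discharge and the transmissivities add.
Σ(K_i·b_i) = 70.1×3.26 + 0.821×12.0 + 0.0135×6.91 + 18.3×7.12 = 368.8 m²/day.
Total thickness b = 29.29 m, so K_eq = Σ(K_i·b_i)/b = 12.59 m/day.

12.6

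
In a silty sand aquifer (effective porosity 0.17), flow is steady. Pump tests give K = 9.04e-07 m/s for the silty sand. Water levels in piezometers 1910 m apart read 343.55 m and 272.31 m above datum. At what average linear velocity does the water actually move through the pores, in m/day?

Convert K: 9.04e-07 m/s × 86400 = 0.07811 m/day.
Hydraulic gradient i = (343.55 − 272.31) / 1910 = 71.24 / 1910 = 0.03730.
Darcy flux q = K · i = 0.07811 × 0.03730 = 0.002913 m/day.
Seepage velocity v = q / n_e = 0.002913 / 0.17 = 0.01714 m/day.

0.0171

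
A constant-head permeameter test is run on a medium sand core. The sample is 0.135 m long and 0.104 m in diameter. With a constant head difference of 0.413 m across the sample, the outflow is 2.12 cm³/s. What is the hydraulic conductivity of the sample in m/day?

Cross-sectional area A = π·(d/2)² = π × (0.104/2)² = 0.008495 m².
Convert discharge: 2.12 cm³/s = 2.120e-06 m³/s.
Darcy's law rearranged: K = Q·L / (A·Δh) = 2.120e-06 × 0.135 / (0.008495 × 0.413) = 8.158e-05 m/s = 7.048 m/day.

7.05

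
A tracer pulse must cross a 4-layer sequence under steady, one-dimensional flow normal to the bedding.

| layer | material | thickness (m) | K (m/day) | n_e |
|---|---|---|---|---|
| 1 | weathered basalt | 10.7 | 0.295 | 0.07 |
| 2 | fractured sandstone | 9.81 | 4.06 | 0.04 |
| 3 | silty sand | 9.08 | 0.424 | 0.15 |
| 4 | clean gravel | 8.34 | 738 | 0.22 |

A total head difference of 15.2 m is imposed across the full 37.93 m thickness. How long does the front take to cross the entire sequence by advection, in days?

With flow normal to the layers, continuity requires the same specific discharge q through every layer.
Σ(b_i/K_i) = 10.7/0.295 + 9.81/4.06 + 9.08/0.424 + 8.34/738 = 60.11 d.
q = Δh / Σ(b_i/K_i) = 15.2 / 60.11 = 0.2529 m/day.
In each layer the seepage velocity is v_i = q/n_i, so the layer transit time is t_i = b_i·n_i / q:
  layer 1 (weathered basalt): t_1 = 10.7 × 0.07 / 0.2529 = 2.962 d
  layer 2 (fractured sandstone): t_2 = 9.81 × 0.04 / 0.2529 = 1.552 d
  layer 3 (silty sand): t_3 = 9.08 × 0.15 / 0.2529 = 5.387 d
  layer 4 (clean gravel): t_4 = 8.34 × 0.22 / 0.2529 = 7.256 d
Total t = Σ t_i = 17.16 days.

17.2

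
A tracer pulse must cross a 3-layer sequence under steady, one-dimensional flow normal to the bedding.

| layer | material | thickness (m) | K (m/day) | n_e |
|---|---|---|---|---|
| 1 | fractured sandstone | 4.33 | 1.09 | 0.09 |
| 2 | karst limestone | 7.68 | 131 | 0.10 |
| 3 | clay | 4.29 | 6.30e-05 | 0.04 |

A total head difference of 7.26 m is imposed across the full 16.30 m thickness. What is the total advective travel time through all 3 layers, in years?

34.1

With flow normal to the layers, continuity requires the same specific discharge q through every layer.
Σ(b_i/K_i) = 4.33/1.09 + 7.68/131 + 4.29/6.30e-05 = 68099 d.
q = Δh / Σ(b_i/K_i) = 7.26 / 68099 = 0.0001066 m/day.
In each layer the seepage velocity is v_i = q/n_i, so the layer transit time is t_i = b_i·n_i / q:
  layer 1 (fractured sandstone): t_1 = 4.33 × 0.09 / 0.0001066 = 3655 d
  layer 2 (karst limestone): t_2 = 7.68 × 0.10 / 0.0001066 = 7204 d
  layer 3 (clay): t_3 = 4.29 × 0.04 / 0.0001066 = 1610 d
Total t = Σ t_i = 12469 days = 34.14 years.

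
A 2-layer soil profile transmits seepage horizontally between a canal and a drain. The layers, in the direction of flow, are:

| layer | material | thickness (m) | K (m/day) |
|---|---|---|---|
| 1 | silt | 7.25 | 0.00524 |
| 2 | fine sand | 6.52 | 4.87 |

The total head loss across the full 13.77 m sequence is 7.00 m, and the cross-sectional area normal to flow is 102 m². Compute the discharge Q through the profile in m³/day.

Flow is perpendicular to layering, so the layers act in series and the equivalent K is the thickness-weighted harmonic mean.
Total thickness L = 7.25 + 6.52 = 13.77 m.
Σ(b_i/K_i) = 7.25/0.00524 + 6.52/4.87 = 1385 d.
K_eq = L / Σ(b_i/K_i) = 13.77 / 1385 = 0.009943 m/day.
Q = K_eq · A · (Δh/L) = 0.009943 × 102 × (7.00/13.77) = 0.5156 m³/day.

0.516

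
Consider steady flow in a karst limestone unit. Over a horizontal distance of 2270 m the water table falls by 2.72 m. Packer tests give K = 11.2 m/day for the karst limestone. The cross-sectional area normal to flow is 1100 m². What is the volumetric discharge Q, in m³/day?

Hydraulic gradient i = Δh / L = 2.72 / 2270 = 0.001198.
Darcy's law: Q = K · A · i = 11.20 × 1100 × 0.001198 = 14.76 m³/day.

14.8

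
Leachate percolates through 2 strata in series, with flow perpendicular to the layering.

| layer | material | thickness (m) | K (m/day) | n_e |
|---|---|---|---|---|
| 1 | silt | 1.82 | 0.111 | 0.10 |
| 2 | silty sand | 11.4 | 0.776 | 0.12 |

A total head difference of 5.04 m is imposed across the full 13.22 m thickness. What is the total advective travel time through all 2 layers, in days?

9.56

With flow normal to the layers, continuity requires the same specific discharge q through every layer.
Σ(b_i/K_i) = 1.82/0.111 + 11.4/0.776 = 31.09 d.
q = Δh / Σ(b_i/K_i) = 5.04 / 31.09 = 0.1621 m/day.
In each layer the seepage velocity is v_i = q/n_i, so the layer transit time is t_i = b_i·n_i / q:
  layer 1 (silt): t_1 = 1.82 × 0.10 / 0.1621 = 1.123 d
  layer 2 (silty sand): t_2 = 11.4 × 0.12 / 0.1621 = 8.438 d
Total t = Σ t_i = 9.561 days.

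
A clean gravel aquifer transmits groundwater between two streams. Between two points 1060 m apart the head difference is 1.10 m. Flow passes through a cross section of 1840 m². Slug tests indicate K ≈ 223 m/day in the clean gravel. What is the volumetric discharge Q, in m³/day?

Hydraulic gradient i = Δh / L = 1.10 / 1060 = 0.001038.
Darcy's law: Q = K · A · i = 223.0 × 1840 × 0.001038 = 425.8 m³/day.

426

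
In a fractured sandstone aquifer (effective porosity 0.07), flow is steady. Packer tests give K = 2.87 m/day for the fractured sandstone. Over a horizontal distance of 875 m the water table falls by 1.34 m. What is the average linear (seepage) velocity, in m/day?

Hydraulic gradient i = Δh / L = 1.34 / 875 = 0.001531.
Darcy flux q = K · i = 2.870 × 0.001531 = 0.004395 m/day.
Seepage velocity v = q / n_e = 0.004395 / 0.07 = 0.06279 m/day.

0.0628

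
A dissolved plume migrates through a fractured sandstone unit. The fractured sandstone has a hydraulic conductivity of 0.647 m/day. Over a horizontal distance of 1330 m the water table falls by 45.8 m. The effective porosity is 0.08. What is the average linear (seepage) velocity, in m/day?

0.279

Hydraulic gradient i = Δh / L = 45.8 / 1330 = 0.03444.
Darcy flux q = K · i = 0.6470 × 0.03444 = 0.02228 m/day.
Seepage velocity v = q / n_e = 0.02228 / 0.08 = 0.2785 m/day.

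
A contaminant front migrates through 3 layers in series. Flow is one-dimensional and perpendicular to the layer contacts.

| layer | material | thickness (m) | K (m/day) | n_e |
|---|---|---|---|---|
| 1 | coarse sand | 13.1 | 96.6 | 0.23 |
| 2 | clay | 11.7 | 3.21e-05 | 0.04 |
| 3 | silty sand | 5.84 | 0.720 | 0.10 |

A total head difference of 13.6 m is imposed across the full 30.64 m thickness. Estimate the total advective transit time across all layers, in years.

With flow normal to the layers, continuity requires the same specific discharge q through every layer.
Σ(b_i/K_i) = 13.1/96.6 + 11.7/3.21e-05 + 5.84/0.720 = 3.645e+05 d.
q = Δh / Σ(b_i/K_i) = 13.6 / 3.645e+05 = 3.731e-05 m/day.
In each layer the seepage velocity is v_i = q/n_i, so the layer transit time is t_i = b_i·n_i / q:
  layer 1 (coarse sand): t_1 = 13.1 × 0.23 / 3.731e-05 = 80752 d
  layer 2 (clay): t_2 = 11.7 × 0.04 / 3.731e-05 = 12543 d
  layer 3 (silty sand): t_3 = 5.84 × 0.10 / 3.731e-05 = 15652 d
Total t = Σ t_i = 1.089e+05 days = 298.3 years.

298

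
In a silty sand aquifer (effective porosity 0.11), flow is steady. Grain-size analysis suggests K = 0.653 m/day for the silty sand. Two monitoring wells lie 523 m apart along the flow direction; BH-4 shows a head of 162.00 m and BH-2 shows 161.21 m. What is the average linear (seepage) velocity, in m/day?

Hydraulic gradient i = (162.00 − 161.21) / 523 = 0.79 / 523 = 0.001511.
Darcy flux q = K · i = 0.6530 × 0.001511 = 0.0009864 m/day.
Seepage velocity v = q / n_e = 0.0009864 / 0.11 = 0.008967 m/day.

0.00897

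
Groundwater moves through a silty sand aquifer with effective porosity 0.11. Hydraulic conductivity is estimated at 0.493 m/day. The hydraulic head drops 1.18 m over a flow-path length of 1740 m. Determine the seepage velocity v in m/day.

0.00304

Hydraulic gradient i = Δh / L = 1.18 / 1740 = 0.0006782.
Darcy flux q = K · i = 0.4930 × 0.0006782 = 0.0003343 m/day.
Seepage velocity v = q / n_e = 0.0003343 / 0.11 = 0.003039 m/day.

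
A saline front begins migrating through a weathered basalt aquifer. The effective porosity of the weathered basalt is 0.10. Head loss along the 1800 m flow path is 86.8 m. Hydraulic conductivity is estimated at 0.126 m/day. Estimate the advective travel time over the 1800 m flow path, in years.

81.1

Hydraulic gradient i = Δh / L = 86.8 / 1800 = 0.04822.
Darcy flux q = K · i = 0.1260 × 0.04822 = 0.006076 m/day.
Seepage velocity v = q / n_e = 0.006076 / 0.10 = 0.06076 m/day.
Travel time t = L / v = 1800 / 0.06076 = 29625 days = 81.11 years.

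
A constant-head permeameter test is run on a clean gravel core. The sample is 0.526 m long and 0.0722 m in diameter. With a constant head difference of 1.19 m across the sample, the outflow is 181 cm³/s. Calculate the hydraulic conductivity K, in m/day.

Cross-sectional area A = π·(d/2)² = π × (0.0722/2)² = 0.004094 m².
Convert discharge: 181 cm³/s = 0.0001810 m³/s.
Darcy's law rearranged: K = Q·L / (A·Δh) = 0.0001810 × 0.526 / (0.004094 × 1.19) = 0.01954 m/s = 1688 m/day.

1690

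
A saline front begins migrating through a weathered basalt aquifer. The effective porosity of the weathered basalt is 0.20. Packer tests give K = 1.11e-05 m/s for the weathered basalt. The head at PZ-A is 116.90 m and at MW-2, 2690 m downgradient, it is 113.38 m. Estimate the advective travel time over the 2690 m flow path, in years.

1170

Convert K: 1.11e-05 m/s × 86400 = 0.9590 m/day.
Hydraulic gradient i = (116.90 − 113.38) / 2690 = 3.52 / 2690 = 0.001309.
Darcy flux q = K · i = 0.9590 × 0.001309 = 0.001255 m/day.
Seepage velocity v = q / n_e = 0.001255 / 0.20 = 0.006275 m/day.
Travel time t = L / v = 2690 / 0.006275 = 4.287e+05 days = 1174 years.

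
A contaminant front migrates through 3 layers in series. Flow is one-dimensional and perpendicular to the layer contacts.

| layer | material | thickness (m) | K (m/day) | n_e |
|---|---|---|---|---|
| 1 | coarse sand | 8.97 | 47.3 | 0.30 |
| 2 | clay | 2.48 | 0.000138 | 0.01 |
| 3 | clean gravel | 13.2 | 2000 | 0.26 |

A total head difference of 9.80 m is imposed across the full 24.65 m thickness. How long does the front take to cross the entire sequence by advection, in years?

30.9

With flow normal to the layers, continuity requires the same specific discharge q through every layer.
Σ(b_i/K_i) = 8.97/47.3 + 2.48/0.000138 + 13.2/2000 = 17971 d.
q = Δh / Σ(b_i/K_i) = 9.80 / 17971 = 0.0005453 m/day.
In each layer the seepage velocity is v_i = q/n_i, so the layer transit time is t_i = b_i·n_i / q:
  layer 1 (coarse sand): t_1 = 8.97 × 0.30 / 0.0005453 = 4935 d
  layer 2 (clay): t_2 = 2.48 × 0.01 / 0.0005453 = 45.48 d
  layer 3 (clean gravel): t_3 = 13.2 × 0.26 / 0.0005453 = 6294 d
Total t = Σ t_i = 11274 days = 30.87 years.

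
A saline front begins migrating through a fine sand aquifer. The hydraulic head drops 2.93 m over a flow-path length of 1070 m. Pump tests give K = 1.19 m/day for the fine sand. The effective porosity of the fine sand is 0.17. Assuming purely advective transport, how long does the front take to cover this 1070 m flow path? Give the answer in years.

153

Hydraulic gradient i = Δh / L = 2.93 / 1070 = 0.002738.
Darcy flux q = K · i = 1.190 × 0.002738 = 0.003259 m/day.
Seepage velocity v = q / n_e = 0.003259 / 0.17 = 0.01917 m/day.
Travel time t = L / v = 1070 / 0.01917 = 55822 days = 152.8 years.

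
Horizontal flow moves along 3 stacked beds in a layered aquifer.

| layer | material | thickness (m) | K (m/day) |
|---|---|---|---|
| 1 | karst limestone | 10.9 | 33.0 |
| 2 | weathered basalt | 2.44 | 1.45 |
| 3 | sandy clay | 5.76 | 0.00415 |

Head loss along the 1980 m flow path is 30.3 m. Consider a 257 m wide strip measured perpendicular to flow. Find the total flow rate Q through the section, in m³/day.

Flow is parallel to layering, so each bed carries its own Darcy discharge and the transmissivities add.
Σ(K_i·b_i) = 33.0×10.9 + 1.45×2.44 + 0.00415×5.76 = 363.3 m²/day.
Hydraulic gradient i = Δh / L = 30.3 / 1980 = 0.01530.
Q = Σ(K_i·b_i) · W · i = 363.3 × 257 × 0.01530 = 1429 m³/day.

1430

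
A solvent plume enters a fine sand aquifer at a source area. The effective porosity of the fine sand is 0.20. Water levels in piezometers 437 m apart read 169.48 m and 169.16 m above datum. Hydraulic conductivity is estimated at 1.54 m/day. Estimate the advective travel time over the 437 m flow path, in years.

212

Hydraulic gradient i = (169.48 − 169.16) / 437 = 0.32 / 437 = 0.0007323.
Darcy flux q = K · i = 1.540 × 0.0007323 = 0.001128 m/day.
Seepage velocity v = q / n_e = 0.001128 / 0.20 = 0.005638 m/day.
Travel time t = L / v = 437 / 0.005638 = 77504 days = 212.2 years.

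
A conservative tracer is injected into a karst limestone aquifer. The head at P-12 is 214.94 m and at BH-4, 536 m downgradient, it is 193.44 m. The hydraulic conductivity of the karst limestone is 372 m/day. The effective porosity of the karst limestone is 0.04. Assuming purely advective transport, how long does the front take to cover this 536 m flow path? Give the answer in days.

1.44

Hydraulic gradient i = (214.94 − 193.44) / 536 = 21.5 / 536 = 0.04011.
Darcy flux q = K · i = 372.0 × 0.04011 = 14.92 m/day.
Seepage velocity v = q / n_e = 14.92 / 0.04 = 373.0 m/day.
Travel time t = L / v = 536 / 373.0 = 1.437 days.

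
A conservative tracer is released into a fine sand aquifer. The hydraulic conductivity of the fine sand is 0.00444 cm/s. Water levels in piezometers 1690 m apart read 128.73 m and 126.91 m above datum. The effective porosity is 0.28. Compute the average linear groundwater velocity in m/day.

Convert K: 0.00444 cm/s × 864 = 3.836 m/day.
Hydraulic gradient i = (128.73 − 126.91) / 1690 = 1.82 / 1690 = 0.001077.
Darcy flux q = K · i = 3.836 × 0.001077 = 0.004131 m/day.
Seepage velocity v = q / n_e = 0.004131 / 0.28 = 0.01475 m/day.

0.0148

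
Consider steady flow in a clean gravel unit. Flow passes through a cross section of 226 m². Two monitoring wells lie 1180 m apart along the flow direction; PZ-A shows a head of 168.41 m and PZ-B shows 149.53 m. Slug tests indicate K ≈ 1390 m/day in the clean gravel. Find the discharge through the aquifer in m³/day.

Hydraulic gradient i = (168.41 − 149.53) / 1180 = 18.88 / 1180 = 0.01600.
Darcy's law: Q = K · A · i = 1390 × 226.0 × 0.01600 = 5026 m³/day.

5030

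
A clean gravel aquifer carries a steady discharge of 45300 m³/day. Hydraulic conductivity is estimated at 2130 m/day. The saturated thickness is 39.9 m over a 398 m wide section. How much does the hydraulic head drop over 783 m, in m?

Cross-sectional area A = 398 × 39.9 = 15880 m².
From Q = K·A·i, i = Q / (K·A) = 45300 / (2130 × 15880) = 0.001339.
Head loss Δh = i · L = 0.001339 × 783 = 1.049 m.

1.05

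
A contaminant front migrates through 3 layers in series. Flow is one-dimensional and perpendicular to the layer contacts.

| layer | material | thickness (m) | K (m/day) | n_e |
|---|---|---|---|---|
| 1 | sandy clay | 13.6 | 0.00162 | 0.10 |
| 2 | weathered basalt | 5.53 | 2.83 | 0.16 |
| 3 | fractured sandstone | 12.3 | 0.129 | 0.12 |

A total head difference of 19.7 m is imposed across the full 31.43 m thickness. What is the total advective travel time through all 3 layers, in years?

With flow normal to the layers, continuity requires the same specific discharge q through every layer.
Σ(b_i/K_i) = 13.6/0.00162 + 5.53/2.83 + 12.3/0.129 = 8492 d.
q = Δh / Σ(b_i/K_i) = 19.7 / 8492 = 0.002320 m/day.
In each layer the seepage velocity is v_i = q/n_i, so the layer transit time is t_i = b_i·n_i / q:
  layer 1 (sandy clay): t_1 = 13.6 × 0.10 / 0.002320 = 586.3 d
  layer 2 (weathered basalt): t_2 = 5.53 × 0.16 / 0.002320 = 381.4 d
  layer 3 (fractured sandstone): t_3 = 12.3 × 0.12 / 0.002320 = 636.3 d
Total t = Σ t_i = 1604 days = 4.391 years.

4.39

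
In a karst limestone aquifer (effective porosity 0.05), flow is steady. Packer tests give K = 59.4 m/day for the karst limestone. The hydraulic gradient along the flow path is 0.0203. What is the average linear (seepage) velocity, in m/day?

24.1

Hydraulic gradient i = 0.0203.
Darcy flux q = K · i = 59.40 × 0.02030 = 1.206 m/day.
Seepage velocity v = q / n_e = 1.206 / 0.05 = 24.12 m/day.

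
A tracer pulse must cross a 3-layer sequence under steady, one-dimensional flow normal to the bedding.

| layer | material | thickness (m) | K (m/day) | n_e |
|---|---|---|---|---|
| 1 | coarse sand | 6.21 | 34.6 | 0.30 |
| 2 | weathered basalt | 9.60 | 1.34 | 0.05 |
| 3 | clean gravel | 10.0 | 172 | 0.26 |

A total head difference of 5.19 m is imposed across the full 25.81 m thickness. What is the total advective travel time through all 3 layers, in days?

7.05

With flow normal to the layers, continuity requires the same specific discharge q through every layer.
Σ(b_i/K_i) = 6.21/34.6 + 9.60/1.34 + 10.0/172 = 7.402 d.
q = Δh / Σ(b_i/K_i) = 5.19 / 7.402 = 0.7012 m/day.
In each layer the seepage velocity is v_i = q/n_i, so the layer transit time is t_i = b_i·n_i / q:
  layer 1 (coarse sand): t_1 = 6.21 × 0.30 / 0.7012 = 2.657 d
  layer 2 (weathered basalt): t_2 = 9.60 × 0.05 / 0.7012 = 0.6846 d
  layer 3 (clean gravel): t_3 = 10.0 × 0.26 / 0.7012 = 3.708 d
Total t = Σ t_i = 7.050 days.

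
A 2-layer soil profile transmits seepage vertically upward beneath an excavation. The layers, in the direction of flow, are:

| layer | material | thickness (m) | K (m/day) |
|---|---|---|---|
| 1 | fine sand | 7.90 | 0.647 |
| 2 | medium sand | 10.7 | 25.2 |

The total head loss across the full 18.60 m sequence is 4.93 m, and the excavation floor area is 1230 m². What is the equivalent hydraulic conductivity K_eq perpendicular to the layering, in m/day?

Flow is perpendicular to layering, so the layers act in series and the equivalent K is the thickness-weighted harmonic mean.
Total thickness L = 7.90 + 10.7 = 18.60 m.
Σ(b_i/K_i) = 7.90/0.647 + 10.7/25.2 = 12.63 d.
K_eq = L / Σ(b_i/K_i) = 18.60 / 12.63 = 1.472 m/day.

1.47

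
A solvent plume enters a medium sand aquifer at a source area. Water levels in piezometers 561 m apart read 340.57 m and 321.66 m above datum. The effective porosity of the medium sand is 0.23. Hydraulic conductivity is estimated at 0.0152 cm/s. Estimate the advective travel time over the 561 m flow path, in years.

Convert K: 0.0152 cm/s × 864 = 13.13 m/day.
Hydraulic gradient i = (340.57 − 321.66) / 561 = 18.91 / 561 = 0.03371.
Darcy flux q = K · i = 13.13 × 0.03371 = 0.4427 m/day.
Seepage velocity v = q / n_e = 0.4427 / 0.23 = 1.925 m/day.
Travel time t = L / v = 561 / 1.925 = 291.5 days = 0.7980 years.

0.798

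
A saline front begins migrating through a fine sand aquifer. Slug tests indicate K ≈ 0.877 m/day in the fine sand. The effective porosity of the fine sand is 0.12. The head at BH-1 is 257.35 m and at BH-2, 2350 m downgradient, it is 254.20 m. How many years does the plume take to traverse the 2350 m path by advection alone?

Hydraulic gradient i = (257.35 − 254.20) / 2350 = 3.15 / 2350 = 0.001340.
Darcy flux q = K · i = 0.8770 × 0.001340 = 0.001176 m/day.
Seepage velocity v = q / n_e = 0.001176 / 0.12 = 0.009796 m/day.
Travel time t = L / v = 2350 / 0.009796 = 2.399e+05 days = 656.8 years.

657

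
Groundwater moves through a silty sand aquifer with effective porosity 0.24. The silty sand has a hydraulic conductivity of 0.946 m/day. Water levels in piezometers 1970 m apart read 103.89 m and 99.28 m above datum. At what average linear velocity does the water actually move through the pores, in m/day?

Hydraulic gradient i = (103.89 − 99.28) / 1970 = 4.61 / 1970 = 0.002340.
Darcy flux q = K · i = 0.9460 × 0.002340 = 0.002214 m/day.
Seepage velocity v = q / n_e = 0.002214 / 0.24 = 0.009224 m/day.

0.00922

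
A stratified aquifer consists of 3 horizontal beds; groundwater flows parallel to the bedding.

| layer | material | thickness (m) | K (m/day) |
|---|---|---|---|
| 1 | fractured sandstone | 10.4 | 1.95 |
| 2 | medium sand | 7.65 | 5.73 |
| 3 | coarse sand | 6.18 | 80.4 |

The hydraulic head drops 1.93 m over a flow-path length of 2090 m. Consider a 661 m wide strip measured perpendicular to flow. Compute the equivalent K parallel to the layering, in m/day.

Flow is parallel to layering, so each bed carries its own Darcy discharge and the transmissivities add.
Σ(K_i·b_i) = 1.95×10.4 + 5.73×7.65 + 80.4×6.18 = 561.0 m²/day.
Total thickness b = 24.23 m, so K_eq = Σ(K_i·b_i)/b = 23.15 m/day.

23.2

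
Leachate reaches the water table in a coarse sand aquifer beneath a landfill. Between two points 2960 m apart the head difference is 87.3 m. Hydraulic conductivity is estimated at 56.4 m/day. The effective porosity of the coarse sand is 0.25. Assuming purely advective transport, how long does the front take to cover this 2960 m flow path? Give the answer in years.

Hydraulic gradient i = Δh / L = 87.3 / 2960 = 0.02949.
Darcy flux q = K · i = 56.40 × 0.02949 = 1.663 m/day.
Seepage velocity v = q / n_e = 1.663 / 0.25 = 6.654 m/day.
Travel time t = L / v = 2960 / 6.654 = 444.9 days = 1.218 years.

1.22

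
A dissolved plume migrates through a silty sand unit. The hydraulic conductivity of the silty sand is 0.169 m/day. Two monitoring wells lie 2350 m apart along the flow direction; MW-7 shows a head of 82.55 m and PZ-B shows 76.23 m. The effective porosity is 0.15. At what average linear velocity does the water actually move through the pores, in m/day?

0.00303

Hydraulic gradient i = (82.55 − 76.23) / 2350 = 6.32 / 2350 = 0.002689.
Darcy flux q = K · i = 0.1690 × 0.002689 = 0.0004545 m/day.
Seepage velocity v = q / n_e = 0.0004545 / 0.15 = 0.003030 m/day.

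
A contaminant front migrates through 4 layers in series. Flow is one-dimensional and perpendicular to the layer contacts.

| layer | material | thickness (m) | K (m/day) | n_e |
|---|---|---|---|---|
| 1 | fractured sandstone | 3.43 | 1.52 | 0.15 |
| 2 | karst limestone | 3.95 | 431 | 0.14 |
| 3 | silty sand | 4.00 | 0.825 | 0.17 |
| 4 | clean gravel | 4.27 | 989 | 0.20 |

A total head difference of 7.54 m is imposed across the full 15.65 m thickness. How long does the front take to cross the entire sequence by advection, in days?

With flow normal to the layers, continuity requires the same specific discharge q through every layer.
Σ(b_i/K_i) = 3.43/1.52 + 3.95/431 + 4.00/0.825 + 4.27/989 = 7.119 d.
q = Δh / Σ(b_i/K_i) = 7.54 / 7.119 = 1.059 m/day.
In each layer the seepage velocity is v_i = q/n_i, so the layer transit time is t_i = b_i·n_i / q:
  layer 1 (fractured sandstone): t_1 = 3.43 × 0.15 / 1.059 = 0.4857 d
  layer 2 (karst limestone): t_2 = 3.95 × 0.14 / 1.059 = 0.5221 d
  layer 3 (silty sand): t_3 = 4.00 × 0.17 / 1.059 = 0.6420 d
  layer 4 (clean gravel): t_4 = 4.27 × 0.20 / 1.059 = 0.8063 d
Total t = Σ t_i = 2.456 days.

2.46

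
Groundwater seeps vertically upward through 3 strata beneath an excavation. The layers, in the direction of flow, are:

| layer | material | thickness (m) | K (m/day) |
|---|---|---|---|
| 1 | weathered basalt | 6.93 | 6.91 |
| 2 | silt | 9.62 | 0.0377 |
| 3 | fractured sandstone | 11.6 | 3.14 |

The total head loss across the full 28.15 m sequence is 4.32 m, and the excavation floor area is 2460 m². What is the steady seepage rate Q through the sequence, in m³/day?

Flow is perpendicular to layering, so the layers act in series and the equivalent K is the thickness-weighted harmonic mean.
Total thickness L = 6.93 + 9.62 + 11.6 = 28.15 m.
Σ(b_i/K_i) = 6.93/6.91 + 9.62/0.0377 + 11.6/3.14 = 259.9 d.
K_eq = L / Σ(b_i/K_i) = 28.15 / 259.9 = 0.1083 m/day.
Q = K_eq · A · (Δh/L) = 0.1083 × 2460 × (4.32/28.15) = 40.89 m³/day.

40.9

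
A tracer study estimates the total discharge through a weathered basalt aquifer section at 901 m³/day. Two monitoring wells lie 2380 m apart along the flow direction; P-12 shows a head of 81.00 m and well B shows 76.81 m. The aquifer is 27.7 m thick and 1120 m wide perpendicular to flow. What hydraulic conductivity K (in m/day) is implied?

16.5

Cross-sectional area A = 1120 × 27.7 = 31024 m².
Hydraulic gradient i = (81.00 − 76.81) / 2380 = 4.19 / 2380 = 0.001761.
From Q = K·A·i, K = Q / (A·i) = 901 / (31024 × 0.001761) = 16.50 m/day.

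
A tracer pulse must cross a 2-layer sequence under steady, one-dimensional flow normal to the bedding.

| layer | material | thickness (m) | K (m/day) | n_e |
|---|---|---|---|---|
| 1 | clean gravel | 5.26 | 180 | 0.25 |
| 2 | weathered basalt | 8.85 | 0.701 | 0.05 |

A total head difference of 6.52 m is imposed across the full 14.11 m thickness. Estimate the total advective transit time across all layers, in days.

3.41

With flow normal to the layers, continuity requires the same specific discharge q through every layer.
Σ(b_i/K_i) = 5.26/180 + 8.85/0.701 = 12.65 d.
q = Δh / Σ(b_i/K_i) = 6.52 / 12.65 = 0.5153 m/day.
In each layer the seepage velocity is v_i = q/n_i, so the layer transit time is t_i = b_i·n_i / q:
  layer 1 (clean gravel): t_1 = 5.26 × 0.25 / 0.5153 = 2.552 d
  layer 2 (weathered basalt): t_2 = 8.85 × 0.05 / 0.5153 = 0.8588 d
Total t = Σ t_i = 3.411 days.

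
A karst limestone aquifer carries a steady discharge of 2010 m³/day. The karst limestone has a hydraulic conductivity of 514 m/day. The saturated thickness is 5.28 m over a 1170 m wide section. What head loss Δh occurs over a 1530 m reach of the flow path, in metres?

0.969

Cross-sectional area A = 1170 × 5.28 = 6178 m².
From Q = K·A·i, i = Q / (K·A) = 2010 / (514.0 × 6178) = 0.0006330.
Head loss Δh = i · L = 0.0006330 × 1530 = 0.9685 m.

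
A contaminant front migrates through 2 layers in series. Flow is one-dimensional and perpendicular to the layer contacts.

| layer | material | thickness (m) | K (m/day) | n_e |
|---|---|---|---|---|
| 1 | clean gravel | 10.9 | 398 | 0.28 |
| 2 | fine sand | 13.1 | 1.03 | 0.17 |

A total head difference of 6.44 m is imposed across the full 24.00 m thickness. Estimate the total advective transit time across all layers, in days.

With flow normal to the layers, continuity requires the same specific discharge q through every layer.
Σ(b_i/K_i) = 10.9/398 + 13.1/1.03 = 12.75 d.
q = Δh / Σ(b_i/K_i) = 6.44 / 12.75 = 0.5053 m/day.
In each layer the seepage velocity is v_i = q/n_i, so the layer transit time is t_i = b_i·n_i / q:
  layer 1 (clean gravel): t_1 = 10.9 × 0.28 / 0.5053 = 6.040 d
  layer 2 (fine sand): t_2 = 13.1 × 0.17 / 0.5053 = 4.408 d
Total t = Σ t_i = 10.45 days.

10.4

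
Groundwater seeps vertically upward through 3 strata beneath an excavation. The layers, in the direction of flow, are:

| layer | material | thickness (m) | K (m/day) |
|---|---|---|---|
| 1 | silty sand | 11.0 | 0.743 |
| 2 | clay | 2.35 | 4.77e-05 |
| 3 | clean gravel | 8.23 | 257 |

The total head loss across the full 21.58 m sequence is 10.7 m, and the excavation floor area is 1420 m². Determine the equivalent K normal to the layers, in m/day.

0.000438

Flow is perpendicular to layering, so the layers act in series and the equivalent K is the thickness-weighted harmonic mean.
Total thickness L = 11.0 + 2.35 + 8.23 = 21.58 m.
Σ(b_i/K_i) = 11.0/0.743 + 2.35/4.77e-05 + 8.23/257 = 49281 d.
K_eq = L / Σ(b_i/K_i) = 21.58 / 49281 = 0.0004379 m/day.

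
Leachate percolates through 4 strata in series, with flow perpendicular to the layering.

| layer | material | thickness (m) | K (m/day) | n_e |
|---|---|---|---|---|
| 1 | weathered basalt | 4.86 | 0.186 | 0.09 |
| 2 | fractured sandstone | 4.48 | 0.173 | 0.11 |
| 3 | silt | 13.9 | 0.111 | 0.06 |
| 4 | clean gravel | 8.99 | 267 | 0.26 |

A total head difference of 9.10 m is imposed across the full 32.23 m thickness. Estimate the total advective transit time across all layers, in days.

79.9

With flow normal to the layers, continuity requires the same specific discharge q through every layer.
Σ(b_i/K_i) = 4.86/0.186 + 4.48/0.173 + 13.9/0.111 + 8.99/267 = 177.3 d.
q = Δh / Σ(b_i/K_i) = 9.10 / 177.3 = 0.05133 m/day.
In each layer the seepage velocity is v_i = q/n_i, so the layer transit time is t_i = b_i·n_i / q:
  layer 1 (weathered basalt): t_1 = 4.86 × 0.09 / 0.05133 = 8.521 d
  layer 2 (fractured sandstone): t_2 = 4.48 × 0.11 / 0.05133 = 9.601 d
  layer 3 (silt): t_3 = 13.9 × 0.06 / 0.05133 = 16.25 d
  layer 4 (clean gravel): t_4 = 8.99 × 0.26 / 0.05133 = 45.54 d
Total t = Σ t_i = 79.91 days.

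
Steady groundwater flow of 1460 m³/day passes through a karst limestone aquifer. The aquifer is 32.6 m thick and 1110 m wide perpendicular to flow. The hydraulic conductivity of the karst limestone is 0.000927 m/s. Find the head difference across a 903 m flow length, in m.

0.455

Convert K: 0.000927 m/s × 86400 = 80.09 m/day.
Cross-sectional area A = 1110 × 32.6 = 36186 m².
From Q = K·A·i, i = Q / (K·A) = 1460 / (80.09 × 36186) = 0.0005038.
Head loss Δh = i · L = 0.0005038 × 903 = 0.4549 m.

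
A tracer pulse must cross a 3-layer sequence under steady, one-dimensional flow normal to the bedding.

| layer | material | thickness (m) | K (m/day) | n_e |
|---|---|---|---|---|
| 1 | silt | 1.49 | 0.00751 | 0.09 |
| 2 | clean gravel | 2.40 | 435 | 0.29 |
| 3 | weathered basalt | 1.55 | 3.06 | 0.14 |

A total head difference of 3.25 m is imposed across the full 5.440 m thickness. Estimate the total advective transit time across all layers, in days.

With flow normal to the layers, continuity requires the same specific discharge q through every layer.
Σ(b_i/K_i) = 1.49/0.00751 + 2.40/435 + 1.55/3.06 = 198.9 d.
q = Δh / Σ(b_i/K_i) = 3.25 / 198.9 = 0.01634 m/day.
In each layer the seepage velocity is v_i = q/n_i, so the layer transit time is t_i = b_i·n_i / q:
  layer 1 (silt): t_1 = 1.49 × 0.09 / 0.01634 = 8.208 d
  layer 2 (clean gravel): t_2 = 2.40 × 0.29 / 0.01634 = 42.60 d
  layer 3 (weathered basalt): t_3 = 1.55 × 0.14 / 0.01634 = 13.28 d
Total t = Σ t_i = 64.09 days.

64.1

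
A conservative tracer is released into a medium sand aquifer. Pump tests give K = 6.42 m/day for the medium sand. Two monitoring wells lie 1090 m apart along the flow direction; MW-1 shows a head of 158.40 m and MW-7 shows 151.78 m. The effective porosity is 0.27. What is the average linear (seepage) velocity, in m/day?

Hydraulic gradient i = (158.40 − 151.78) / 1090 = 6.62 / 1090 = 0.006073.
Darcy flux q = K · i = 6.420 × 0.006073 = 0.03899 m/day.
Seepage velocity v = q / n_e = 0.03899 / 0.27 = 0.1444 m/day.

0.144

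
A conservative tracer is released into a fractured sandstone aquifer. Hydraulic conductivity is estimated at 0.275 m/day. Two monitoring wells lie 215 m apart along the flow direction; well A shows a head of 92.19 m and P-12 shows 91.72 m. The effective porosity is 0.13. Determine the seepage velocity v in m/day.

Hydraulic gradient i = (92.19 − 91.72) / 215 = 0.47 / 215 = 0.002186.
Darcy flux q = K · i = 0.2750 × 0.002186 = 0.0006012 m/day.
Seepage velocity v = q / n_e = 0.0006012 / 0.13 = 0.004624 m/day.

0.00462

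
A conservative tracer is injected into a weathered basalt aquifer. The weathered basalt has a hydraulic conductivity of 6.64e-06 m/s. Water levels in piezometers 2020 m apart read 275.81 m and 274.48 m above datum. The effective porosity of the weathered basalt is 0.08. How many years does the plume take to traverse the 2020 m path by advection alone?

Convert K: 6.64e-06 m/s × 86400 = 0.5737 m/day.
Hydraulic gradient i = (275.81 − 274.48) / 2020 = 1.33 / 2020 = 0.0006584.
Darcy flux q = K · i = 0.5737 × 0.0006584 = 0.0003777 m/day.
Seepage velocity v = q / n_e = 0.0003777 / 0.08 = 0.004722 m/day.
Travel time t = L / v = 2020 / 0.004722 = 4.278e+05 days = 1171 years.

1170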